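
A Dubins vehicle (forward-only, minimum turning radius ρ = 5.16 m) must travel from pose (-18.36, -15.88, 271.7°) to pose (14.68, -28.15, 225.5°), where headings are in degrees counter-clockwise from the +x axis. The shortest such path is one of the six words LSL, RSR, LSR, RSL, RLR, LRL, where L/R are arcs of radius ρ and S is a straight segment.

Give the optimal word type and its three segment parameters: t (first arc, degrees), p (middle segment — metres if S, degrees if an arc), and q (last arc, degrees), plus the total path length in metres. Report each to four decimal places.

Let ψ = atan2(Δy, Δx) = atan2(-12.27, 33.04) = -20.3734° be the start→goal bearing.
Normalize: d = |goal − start| / ρ = 35.244780/5.16 = 6.830384, α = (θ_start − ψ) mod 360° = 292.0734° = 5.097642 rad, β = (θ_goal − ψ) mod 360° = 245.8734° = 4.291300 rad.
Common terms: sin α = -0.926703, cos α = 0.375794, sin β = -0.912644, cos β = -0.408754, cos(α−β) = 0.692143, d² = 46.654141. Work in radians in the unit-radius frame; every candidate has L = ρ·(t + p + q).
LSL: p² = 2 + d² − 2cos(α−β) + 2d(sin α − sin β) = 47.077800; p = √p² = 6.861326; φ = atan2(cos β − cos α, d + sin α − sin β) = -0.114594 rad; t = (φ − α) mod 2π = 1.070949 rad, q = (β − φ) mod 2π = 4.405894 rad → L = 5.16·(1.070949 + 6.861326 + 4.405894) = 5.16·12.338170 = 63.664955 m
RSR: p² = 2 + d² − 2cos(α−β) + 2d(sin β − sin α) = 47.461910; p = √p² = 6.889260; φ = atan2(cos α − cos β, d − sin α + sin β) = 0.114127 rad; t = (α − φ) mod 2π = 4.983515 rad, q = (φ − β) mod 2π = 2.106013 rad → L = 5.16·(4.983515 + 6.889260 + 2.106013) = 5.16·13.978788 = 72.130545 m
LSR: p² = d² − 2 + 2cos(α−β) + 2d(sin α + sin β) = 20.911527; p = √p² = 4.572912; φ = atan2(−cos α − cos β, d + sin α + sin β) − atan2(−2, p) = 0.418895 rad; t = (φ − α) mod 2π = 1.604438 rad, q = (φ − β) mod 2π = 2.410780 rad → L = 5.16·(1.604438 + 4.572912 + 2.410780) = 5.16·8.588131 = 44.314755 m
RSL: p² = d² − 2 + 2cos(α−β) − 2d(sin α + sin β) = 71.165328; p = √p² = 8.435955; φ = atan2(cos α + cos β, d − sin α − sin β) − atan2(2, p) = -0.236584 rad; t = (α − φ) mod 2π = 5.334227 rad, q = (β − φ) mod 2π = 4.527885 rad → L = 5.16·(5.334227 + 8.435955 + 4.527885) = 5.16·18.298066 = 94.418019 m
RLR: c = (6 − d² + 2cos(α−β) + 2d(sin α − sin β))/8 = -4.932739, |c| > 1 → infeasible
LRL: c = (6 − d² + 2cos(α−β) − 2d(sin α − sin β))/8 = -4.884725, |c| > 1 → infeasible
Shortest: LSR with L = 44.314755 m ≈ 44.3148 m
Convert LSR to answer units (arcs ×180/π): t = 1.604438·180/π = 91.9275°, p = ρ·p = 5.16·4.572912 = 23.5962 m, q = 2.410780·180/π = 138.1275°, L = 44.3148 m.

LSR: t = 91.9275°, p = 23.5962 m, q = 138.1275°, L = 44.3148 m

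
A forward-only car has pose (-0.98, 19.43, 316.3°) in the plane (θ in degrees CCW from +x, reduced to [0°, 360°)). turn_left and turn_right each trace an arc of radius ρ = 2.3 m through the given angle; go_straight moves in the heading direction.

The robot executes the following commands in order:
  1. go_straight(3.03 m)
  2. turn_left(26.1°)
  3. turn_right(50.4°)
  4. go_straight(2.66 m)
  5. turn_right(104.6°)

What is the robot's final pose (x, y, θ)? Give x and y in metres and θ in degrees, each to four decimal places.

(2.7014, 9.8676, 187.4000°)

set_pose: (x, y, θ) = (-0.9800, 19.4300, 316.3000°), ρ = 2.3
go_straight(3.03): x += 3.03·cos θ, y += 3.03·sin θ → (1.2106, 17.3366, 316.3000°)
turn_left(26.1°): centre at ρ to the left, rotate +26.1° → (2.1042, 16.8071, 342.4000°)
turn_right(50.4°): centre at ρ to the right, rotate −50.4° → (3.5412, 15.4764, 292.0000°)
go_straight(2.66): x += 2.66·cos θ, y += 2.66·sin θ → (4.5377, 13.0101, 292.0000°)
turn_right(104.6°): centre at ρ to the right, rotate −104.6° → (2.7014, 9.8676, 187.4000°)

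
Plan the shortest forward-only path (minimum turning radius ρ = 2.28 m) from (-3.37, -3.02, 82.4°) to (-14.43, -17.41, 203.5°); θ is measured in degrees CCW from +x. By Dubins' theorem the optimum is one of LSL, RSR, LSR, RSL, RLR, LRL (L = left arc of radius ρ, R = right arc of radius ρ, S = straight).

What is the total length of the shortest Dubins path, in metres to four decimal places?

Let ψ = atan2(Δy, Δx) = atan2(-14.39, -11.06) = -127.5455° be the start→goal bearing.
Normalize: d = |goal − start| / ρ = 18.149262/2.28 = 7.960202, α = (θ_start − ψ) mod 360° = 209.9455° = 3.664240 rad, β = (θ_goal − ψ) mod 360° = 331.0455° = 5.777834 rad.
Common terms: sin α = -0.499176, cos α = -0.866501, sin β = -0.484115, cos β = 0.875004, cos(α−β) = -0.516533, d² = 63.364824. Work in radians in the unit-radius frame; every candidate has L = ρ·(t + p + q).
LSL: p² = 2 + d² − 2cos(α−β) + 2d(sin α − sin β) = 66.158114; p = √p² = 8.133764; φ = atan2(cos β − cos α, d + sin α − sin β) = 0.215779 rad; t = (φ − α) mod 2π = 2.834724 rad, q = (β − φ) mod 2π = 5.562055 rad → L = 2.28·(2.834724 + 8.133764 + 5.562055) = 2.28·16.530543 = 37.689638 m
RSR: p² = 2 + d² − 2cos(α−β) + 2d(sin β − sin α) = 66.637666; p = √p² = 8.163190; φ = atan2(cos α − cos β, d − sin α + sin β) = -0.214989 rad; t = (α − φ) mod 2π = 3.879229 rad, q = (φ − β) mod 2π = 0.290363 rad → L = 2.28·(3.879229 + 8.163190 + 0.290363) = 2.28·12.332781 = 28.118741 m
LSR: p² = d² − 2 + 2cos(α−β) + 2d(sin α + sin β) = 44.677367; p = √p² = 6.684113; φ = atan2(−cos α − cos β, d + sin α + sin β) − atan2(−2, p) = 0.289519 rad; t = (φ − α) mod 2π = 2.908465 rad, q = (φ − β) mod 2π = 0.794871 rad → L = 2.28·(2.908465 + 6.684113 + 0.794871) = 2.28·10.387449 = 23.683383 m
RSL: p² = d² − 2 + 2cos(α−β) − 2d(sin α + sin β) = 75.986147; p = √p² = 8.717003; φ = atan2(cos α + cos β, d − sin α − sin β) − atan2(2, p) = -0.224582 rad; t = (α − φ) mod 2π = 3.888823 rad, q = (β − φ) mod 2π = 6.002416 rad → L = 2.28·(3.888823 + 8.717003 + 6.002416) = 2.28·18.608242 = 42.426792 m
RLR: c = (6 − d² + 2cos(α−β) + 2d(sin α − sin β))/8 = -7.329708, |c| > 1 → infeasible
LRL: c = (6 − d² + 2cos(α−β) − 2d(sin α − sin β))/8 = -7.269764, |c| > 1 → infeasible
Shortest: LSR with L = 23.683383 m ≈ 23.6834 m

23.6834 m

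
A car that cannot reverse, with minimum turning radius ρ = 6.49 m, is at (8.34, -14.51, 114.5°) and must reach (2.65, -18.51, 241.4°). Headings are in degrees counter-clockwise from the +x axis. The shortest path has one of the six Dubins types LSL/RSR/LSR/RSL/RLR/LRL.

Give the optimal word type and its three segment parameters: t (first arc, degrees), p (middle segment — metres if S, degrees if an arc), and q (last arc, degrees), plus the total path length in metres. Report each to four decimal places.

LRL: t = 12.2376°, p = 326.9669°, q = 81.6293°, L = 47.6686 m

Let ψ = atan2(Δy, Δx) = atan2(-4.00, -5.69) = -144.8933° be the start→goal bearing.
Normalize: d = |goal − start| / ρ = 6.955293/6.49 = 1.071694, α = (θ_start − ψ) mod 360° = 259.3933° = 4.527266 rad, β = (θ_goal − ψ) mod 360° = 26.2933° = 0.458904 rad.
Common terms: sin α = -0.982914, cos α = -0.184067, sin β = 0.442966, cos β = 0.896539, cos(α−β) = -0.600420, d² = 1.148528. Work in radians in the unit-radius frame; every candidate has L = ρ·(t + p + q).
LSL: p² = 2 + d² − 2cos(α−β) + 2d(sin α − sin β) = 1.293156; p = √p² = 1.137170; φ = atan2(cos β − cos α, d + sin α − sin β) = 1.887528 rad; t = (φ − α) mod 2π = 3.643447 rad, q = (β − φ) mod 2π = 4.854561 rad → L = 6.49·(3.643447 + 1.137170 + 4.854561) = 6.49·9.635178 = 62.532307 m
RSR: p² = 2 + d² − 2cos(α−β) + 2d(sin β − sin α) = 7.405580; p = √p² = 2.721320; φ = atan2(cos α − cos β, d − sin α + sin β) = -0.408343 rad; t = (α − φ) mod 2π = 4.935609 rad, q = (φ − β) mod 2π = 5.415939 rad → L = 6.49·(4.935609 + 2.721320 + 5.415939) = 6.49·13.072867 = 84.842909 m
LSR: p² = d² − 2 + 2cos(α−β) + 2d(sin α + sin β) = -3.209631 < 0 → infeasible
RSL: p² = d² − 2 + 2cos(α−β) − 2d(sin α + sin β) = -0.894995 < 0 → infeasible
RLR: c = (6 − d² + 2cos(α−β) + 2d(sin α − sin β))/8 = 0.074302; p = 2π − arccos c = 4.786760 rad; φ = atan2(cos α − cos β, d − sin α + sin β) = -0.408343 rad; t = (α − φ + p/2) mod 2π = 1.045804 rad, q = (α − β − t + p) mod 2π = 1.526133 rad → L = 6.49·(1.045804 + 4.786760 + 1.526133) = 6.49·7.358697 = 47.757945 m
LRL: c = (6 − d² + 2cos(α−β) − 2d(sin α − sin β))/8 = 0.838355; p = 2π − arccos c = 5.706648 rad; φ = atan2(cos β − cos α, d + sin α − sin β) = 1.887528 rad; t = (φ − α + p/2) mod 2π = 0.213586 rad, q = (β − α − t + p) mod 2π = 1.424700 rad → L = 6.49·(0.213586 + 5.706648 + 1.424700) = 6.49·7.344934 = 47.668624 m
Shortest: LRL with L = 47.668624 m ≈ 47.6686 m
Convert LRL to answer units (arcs ×180/π): t = 0.213586·180/π = 12.2376°, p = 5.706648·180/π = 326.9669°, q = 1.424700·180/π = 81.6293°, L = 47.6686 m.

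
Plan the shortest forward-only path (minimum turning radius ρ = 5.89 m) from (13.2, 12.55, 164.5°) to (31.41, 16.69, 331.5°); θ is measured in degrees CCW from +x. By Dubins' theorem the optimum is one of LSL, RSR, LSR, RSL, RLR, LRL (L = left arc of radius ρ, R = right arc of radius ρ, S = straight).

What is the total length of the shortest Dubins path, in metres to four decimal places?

Let ψ = atan2(Δy, Δx) = atan2(4.14, 18.21) = 12.8083° be the start→goal bearing.
Normalize: d = |goal − start| / ρ = 18.674681/5.89 = 3.170574, α = (θ_start − ψ) mod 360° = 151.6917° = 2.647519 rad, β = (θ_goal − ψ) mod 360° = 318.6917° = 5.562219 rad.
Common terms: sin α = 0.474216, cos α = -0.880408, sin β = -0.660111, cos β = 0.751168, cos(α−β) = -0.974370, d² = 10.052539. Work in radians in the unit-radius frame; every candidate has L = ρ·(t + p + q).
LSL: p² = 2 + d² − 2cos(α−β) + 2d(sin α − sin β) = 21.194218; p = √p² = 4.603718; φ = atan2(cos β − cos α, d + sin α − sin β) = 0.362277 rad; t = (φ − α) mod 2π = 3.997943 rad, q = (β − φ) mod 2π = 5.199942 rad → L = 5.89·(3.997943 + 4.603718 + 5.199942) = 5.89·13.801603 = 81.291442 m
RSR: p² = 2 + d² − 2cos(α−β) + 2d(sin β − sin α) = 6.808341; p = √p² = 2.609280; φ = atan2(cos α − cos β, d − sin α + sin β) = -0.675513 rad; t = (α − φ) mod 2π = 3.323032 rad, q = (φ − β) mod 2π = 0.045454 rad → L = 5.89·(3.323032 + 2.609280 + 0.045454) = 5.89·5.977765 = 35.209037 m
LSR: p² = d² − 2 + 2cos(α−β) + 2d(sin α + sin β) = 4.925014; p = √p² = 2.219237; φ = atan2(−cos α − cos β, d + sin α + sin β) − atan2(−2, p) = 0.776758 rad; t = (φ − α) mod 2π = 4.412424 rad, q = (φ − β) mod 2π = 1.497724 rad → L = 5.89·(4.412424 + 2.219237 + 1.497724) = 5.89·8.129386 = 47.882082 m
RSL: p² = d² − 2 + 2cos(α−β) − 2d(sin α + sin β) = 7.282585; p = √p² = 2.698626; φ = atan2(cos α + cos β, d − sin α − sin β) − atan2(2, p) = -0.676278 rad; t = (α − φ) mod 2π = 3.323797 rad, q = (β − φ) mod 2π = 6.238497 rad → L = 5.89·(3.323797 + 2.698626 + 6.238497) = 5.89·12.260920 = 72.216819 m
RLR: c = (6 − d² + 2cos(α−β) + 2d(sin α − sin β))/8 = 0.148957; p = 2π − arccos c = 4.861903 rad; φ = atan2(cos α − cos β, d − sin α + sin β) = -0.675513 rad; t = (α − φ + p/2) mod 2π = 5.753983 rad, q = (α − β − t + p) mod 2π = 2.476405 rad → L = 5.89·(5.753983 + 4.861903 + 2.476405) = 5.89·13.092291 = 77.113595 m
LRL: c = (6 − d² + 2cos(α−β) − 2d(sin α − sin β))/8 = -1.649277, |c| > 1 → infeasible
Shortest: RSR with L = 35.209037 m ≈ 35.2090 m

35.2090 m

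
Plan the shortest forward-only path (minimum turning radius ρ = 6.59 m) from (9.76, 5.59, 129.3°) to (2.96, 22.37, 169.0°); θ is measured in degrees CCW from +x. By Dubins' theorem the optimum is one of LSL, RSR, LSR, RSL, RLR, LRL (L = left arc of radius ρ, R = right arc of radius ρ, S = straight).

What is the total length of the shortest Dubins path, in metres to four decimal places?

Let ψ = atan2(Δy, Δx) = atan2(16.78, -6.80) = 112.0600° be the start→goal bearing.
Normalize: d = |goal − start| / ρ = 18.105480/6.59 = 2.747417, α = (θ_start − ψ) mod 360° = 17.2400° = 0.300895 rad, β = (θ_goal − ψ) mod 360° = 56.9400° = 0.993791 rad.
Common terms: sin α = 0.296375, cos α = 0.955072, sin β = 0.838100, cos β = 0.545517, cos(α−β) = 0.769400, d² = 7.548302. Work in radians in the unit-radius frame; every candidate has L = ρ·(t + p + q).
LSL: p² = 2 + d² − 2cos(α−β) + 2d(sin α − sin β) = 5.032815; p = √p² = 2.243394; φ = atan2(cos β − cos α, d + sin α − sin β) = -0.183590 rad; t = (φ − α) mod 2π = 5.798700 rad, q = (β − φ) mod 2π = 1.177381 rad → L = 6.59·(5.798700 + 2.243394 + 1.177381) = 6.59·9.219475 = 60.756338 m
RSR: p² = 2 + d² − 2cos(α−β) + 2d(sin β − sin α) = 10.986190; p = √p² = 3.314542; φ = atan2(cos α − cos β, d − sin α + sin β) = 0.123880 rad; t = (α − φ) mod 2π = 0.177016 rad, q = (φ − β) mod 2π = 5.413274 rad → L = 6.59·(0.177016 + 3.314542 + 5.413274) = 6.59·8.904832 = 58.682842 m
LSR: p² = d² − 2 + 2cos(α−β) + 2d(sin α + sin β) = 13.320855; p = √p² = 3.649775; φ = atan2(−cos α − cos β, d + sin α + sin β) − atan2(−2, p) = 0.132423 rad; t = (φ − α) mod 2π = 6.114713 rad, q = (φ − β) mod 2π = 5.421817 rad → L = 6.59·(6.114713 + 3.649775 + 5.421817) = 6.59·15.186305 = 100.077747 m
RSL: p² = d² − 2 + 2cos(α−β) − 2d(sin α + sin β) = 0.853346; p = √p² = 0.923768; φ = atan2(cos α + cos β, d − sin α − sin β) − atan2(2, p) = -0.388776 rad; t = (α − φ) mod 2π = 0.689671 rad, q = (β − φ) mod 2π = 1.382567 rad → L = 6.59·(0.689671 + 0.923768 + 1.382567) = 6.59·2.996005 = 19.743674 m
RLR: c = (6 − d² + 2cos(α−β) + 2d(sin α − sin β))/8 = -0.373274; p = 2π − arccos c = 4.329854 rad; φ = atan2(cos α − cos β, d − sin α + sin β) = 0.123880 rad; t = (α − φ + p/2) mod 2π = 2.341942 rad, q = (α − β − t + p) mod 2π = 1.295016 rad → L = 6.59·(2.341942 + 4.329854 + 1.295016) = 6.59·7.966812 = 52.501288 m
LRL: c = (6 − d² + 2cos(α−β) − 2d(sin α − sin β))/8 = 0.370898; p = 2π − arccos c = 5.092365 rad; φ = atan2(cos β − cos α, d + sin α − sin β) = -0.183590 rad; t = (φ − α + p/2) mod 2π = 2.061697 rad, q = (β − α − t + p) mod 2π = 3.723563 rad → L = 6.59·(2.061697 + 5.092365 + 3.723563) = 6.59·10.877626 = 71.683552 m
Shortest: RSL with L = 19.743674 m ≈ 19.7437 m

19.7437 m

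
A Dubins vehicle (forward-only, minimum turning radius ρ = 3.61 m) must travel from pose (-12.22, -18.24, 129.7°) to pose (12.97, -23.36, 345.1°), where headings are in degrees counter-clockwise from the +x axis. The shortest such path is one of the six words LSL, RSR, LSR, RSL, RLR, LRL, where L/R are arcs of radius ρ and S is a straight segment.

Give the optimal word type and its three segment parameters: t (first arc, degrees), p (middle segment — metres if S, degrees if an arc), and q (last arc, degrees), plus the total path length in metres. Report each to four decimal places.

RSL: t = 157.0345°, p = 22.5425 m, q = 12.4345°, L = 33.2201 m

Let ψ = atan2(Δy, Δx) = atan2(-5.12, 25.19) = -11.4892° be the start→goal bearing.
Normalize: d = |goal − start| / ρ = 25.705068/3.61 = 7.120517, α = (θ_start − ψ) mod 360° = 141.1892° = 2.464216 rad, β = (θ_goal − ψ) mod 360° = 356.5892° = 6.223655 rad.
Common terms: sin α = 0.626751, cos α = -0.779219, sin β = -0.059495, cos β = 0.998229, cos(α−β) = -0.815128, d² = 50.701767. Work in radians in the unit-radius frame; every candidate has L = ρ·(t + p + q).
LSL: p² = 2 + d² − 2cos(α−β) + 2d(sin α − sin β) = 64.104883; p = √p² = 8.006553; φ = atan2(cos β − cos α, d + sin α − sin β) = 0.223864 rad; t = (φ − α) mod 2π = 4.042834 rad, q = (β − φ) mod 2π = 5.999791 rad → L = 3.61·(4.042834 + 8.006553 + 5.999791) = 3.61·18.049177 = 65.157529 m
RSR: p² = 2 + d² − 2cos(α−β) + 2d(sin β − sin α) = 44.559162; p = √p² = 6.675265; φ = atan2(cos α − cos β, d − sin α + sin β) = -0.269525 rad; t = (α − φ) mod 2π = 2.733741 rad, q = (φ − β) mod 2π = 6.073191 rad → L = 3.61·(2.733741 + 6.675265 + 6.073191) = 3.61·15.482196 = 55.890729 m
LSR: p² = d² − 2 + 2cos(α−β) + 2d(sin α + sin β) = 55.149824; p = √p² = 7.426293; φ = atan2(−cos α − cos β, d + sin α + sin β) − atan2(−2, p) = 0.234591 rad; t = (φ − α) mod 2π = 4.053561 rad, q = (φ − β) mod 2π = 0.294122 rad → L = 3.61·(4.053561 + 7.426293 + 0.294122) = 3.61·11.773976 = 42.504052 m
RSL: p² = d² − 2 + 2cos(α−β) − 2d(sin α + sin β) = 38.993199; p = √p² = 6.244453; φ = atan2(cos α + cos β, d − sin α − sin β) − atan2(2, p) = -0.276553 rad; t = (α − φ) mod 2π = 2.740769 rad, q = (β − φ) mod 2π = 0.217023 rad → L = 3.61·(2.740769 + 6.244453 + 0.217023) = 3.61·9.202245 = 33.220106 m
RLR: c = (6 − d² + 2cos(α−β) + 2d(sin α − sin β))/8 = -4.569895, |c| > 1 → infeasible
LRL: c = (6 − d² + 2cos(α−β) − 2d(sin α − sin β))/8 = -7.013110, |c| > 1 → infeasible
Shortest: RSL with L = 33.220106 m ≈ 33.2201 m
Convert RSL to answer units (arcs ×180/π): t = 2.740769·180/π = 157.0345°, p = ρ·p = 3.61·6.244453 = 22.5425 m, q = 0.217023·180/π = 12.4345°, L = 33.2201 m.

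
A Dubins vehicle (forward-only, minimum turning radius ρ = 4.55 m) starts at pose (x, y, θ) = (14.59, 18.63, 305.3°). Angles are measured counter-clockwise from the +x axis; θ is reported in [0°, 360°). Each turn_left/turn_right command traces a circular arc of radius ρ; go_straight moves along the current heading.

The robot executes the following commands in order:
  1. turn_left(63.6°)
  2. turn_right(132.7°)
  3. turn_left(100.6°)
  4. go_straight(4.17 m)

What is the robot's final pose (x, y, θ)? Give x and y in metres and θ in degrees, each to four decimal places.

set_pose: (x, y, θ) = (14.5900, 18.6300, 305.3000°), ρ = 4.55
turn_left(63.6°): centre at ρ to the left, rotate +63.6° → (19.0074, 16.7640, 368.9000° ≡ 8.9000°)
turn_right(132.7°): centre at ρ to the right, rotate −132.7° → (23.4923, 9.7377, -123.8000° ≡ 236.2000°)
turn_left(100.6°): centre at ρ to the left, rotate +100.6° → (25.4808, 3.0245, 336.8000°)
go_straight(4.17): x += 4.17·cos θ, y += 4.17·sin θ → (29.3136, 1.3817, 336.8000°)

(29.3136, 1.3817, 336.8000°)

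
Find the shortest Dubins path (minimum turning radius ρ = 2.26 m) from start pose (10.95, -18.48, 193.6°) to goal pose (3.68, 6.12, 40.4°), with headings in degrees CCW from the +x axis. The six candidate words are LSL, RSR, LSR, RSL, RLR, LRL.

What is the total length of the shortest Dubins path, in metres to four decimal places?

27.3870 m

Let ψ = atan2(Δy, Δx) = atan2(24.60, -7.27) = 106.4639° be the start→goal bearing.
Normalize: d = |goal − start| / ρ = 25.651762/2.26 = 11.350337, α = (θ_start − ψ) mod 360° = 87.1361° = 1.520812 rad, β = (θ_goal − ψ) mod 360° = 293.9361° = 5.130153 rad.
Common terms: sin α = 0.998751, cos α = 0.049964, sin β = -0.913999, cos β = 0.405717, cos(α−β) = -0.892586, d² = 128.830155. Work in radians in the unit-radius frame; every candidate has L = ρ·(t + p + q).
LSL: p² = 2 + d² − 2cos(α−β) + 2d(sin α − sin β) = 176.036033; p = √p² = 13.267857; φ = atan2(cos β − cos α, d + sin α − sin β) = 0.026816 rad; t = (φ − α) mod 2π = 4.789190 rad, q = (β − φ) mod 2π = 5.103336 rad → L = 2.26·(4.789190 + 13.267857 + 5.103336) = 2.26·23.160383 = 52.342466 m
RSR: p² = 2 + d² − 2cos(α−β) + 2d(sin β − sin α) = 89.194621; p = √p² = 9.444290; φ = atan2(cos α − cos β, d − sin α + sin β) = -0.037678 rad; t = (α − φ) mod 2π = 1.558489 rad, q = (φ − β) mod 2π = 1.115355 rad → L = 2.26·(1.558489 + 9.444290 + 1.115355) = 2.26·12.118135 = 27.386985 m
LSR: p² = d² − 2 + 2cos(α−β) + 2d(sin α + sin β) = 126.968921; p = √p² = 11.268049; φ = atan2(−cos α − cos β, d + sin α + sin β) − atan2(−2, p) = 0.135835 rad; t = (φ − α) mod 2π = 4.898209 rad, q = (φ − β) mod 2π = 1.288868 rad → L = 2.26·(4.898209 + 11.268049 + 1.288868) = 2.26·17.455126 = 39.448584 m
RSL: p² = d² − 2 + 2cos(α−β) − 2d(sin α + sin β) = 123.121046; p = √p² = 11.095992; φ = atan2(cos α + cos β, d − sin α − sin β) − atan2(2, p) = -0.137904 rad; t = (α − φ) mod 2π = 1.658715 rad, q = (β − φ) mod 2π = 5.268056 rad → L = 2.26·(1.658715 + 11.095992 + 5.268056) = 2.26·18.022764 = 40.731446 m
RLR: c = (6 − d² + 2cos(α−β) + 2d(sin α − sin β))/8 = -10.149328, |c| > 1 → infeasible
LRL: c = (6 − d² + 2cos(α−β) − 2d(sin α − sin β))/8 = -21.004504, |c| > 1 → infeasible
Shortest: RSR with L = 27.386985 m ≈ 27.3870 m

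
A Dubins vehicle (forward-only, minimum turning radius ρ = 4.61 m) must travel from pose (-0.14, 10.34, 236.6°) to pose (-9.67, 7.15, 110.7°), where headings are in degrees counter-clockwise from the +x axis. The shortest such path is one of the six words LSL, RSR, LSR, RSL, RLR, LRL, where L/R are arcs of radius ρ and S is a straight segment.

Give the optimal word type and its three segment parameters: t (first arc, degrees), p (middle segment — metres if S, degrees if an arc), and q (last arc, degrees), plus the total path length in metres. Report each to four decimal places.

LRL: t = 55.4351°, p = 209.3712°, q = 28.0361°, L = 23.5620 m

Let ψ = atan2(Δy, Δx) = atan2(-3.19, -9.53) = -161.4929° be the start→goal bearing.
Normalize: d = |goal − start| / ρ = 10.049726/4.61 = 2.179984, α = (θ_start − ψ) mod 360° = 38.0929° = 0.664847 rad, β = (θ_goal − ψ) mod 360° = 272.1929° = 4.750663 rad.
Common terms: sin α = 0.616939, cos α = 0.787011, sin β = -0.999268, cos β = 0.038265, cos(α−β) = -0.586372, d² = 4.752330. Work in radians in the unit-radius frame; every candidate has L = ρ·(t + p + q).
LSL: p² = 2 + d² − 2cos(α−β) + 2d(sin α − sin β) = 14.971684; p = √p² = 3.869326; φ = atan2(cos β − cos α, d + sin α − sin β) = -0.194737 rad; t = (φ − α) mod 2π = 5.423601 rad, q = (β − φ) mod 2π = 4.945400 rad → L = 4.61·(5.423601 + 3.869326 + 4.945400) = 4.61·14.238327 = 65.638688 m
RSR: p² = 2 + d² − 2cos(α−β) + 2d(sin β − sin α) = 0.878466; p = √p² = 0.937265; φ = atan2(cos α − cos β, d − sin α + sin β) = 0.925402 rad; t = (α − φ) mod 2π = 6.022630 rad, q = (φ − β) mod 2π = 2.457925 rad → L = 4.61·(6.022630 + 0.937265 + 2.457925) = 4.61·9.417820 = 43.416151 m
LSR: p² = d² − 2 + 2cos(α−β) + 2d(sin α + sin β) = -0.087356 < 0 → infeasible
RSL: p² = d² − 2 + 2cos(α−β) − 2d(sin α + sin β) = 3.246527; p = √p² = 1.801812; φ = atan2(cos α + cos β, d − sin α − sin β) − atan2(2, p) = -0.525890 rad; t = (α − φ) mod 2π = 1.190737 rad, q = (β − φ) mod 2π = 5.276553 rad → L = 4.61·(1.190737 + 1.801812 + 5.276553) = 4.61·8.269103 = 38.120563 m
RLR: c = (6 − d² + 2cos(α−β) + 2d(sin α − sin β))/8 = 0.890192; p = 2π − arccos c = 5.810155 rad; φ = atan2(cos α − cos β, d − sin α + sin β) = 0.925402 rad; t = (α − φ + p/2) mod 2π = 2.644522 rad, q = (α − β − t + p) mod 2π = 5.363002 rad → L = 4.61·(2.644522 + 5.810155 + 5.363002) = 4.61·13.817679 = 63.699500 m
LRL: c = (6 − d² + 2cos(α−β) − 2d(sin α − sin β))/8 = -0.871460; p = 2π − arccos c = 3.654217 rad; φ = atan2(cos β − cos α, d + sin α − sin β) = -0.194737 rad; t = (φ − α + p/2) mod 2π = 0.967525 rad, q = (β − α − t + p) mod 2π = 0.489323 rad → L = 4.61·(0.967525 + 3.654217 + 0.489323) = 4.61·5.111064 = 23.562005 m
Shortest: LRL with L = 23.562005 m ≈ 23.5620 m
Convert LRL to answer units (arcs ×180/π): t = 0.967525·180/π = 55.4351°, p = 3.654217·180/π = 209.3712°, q = 0.489323·180/π = 28.0361°, L = 23.5620 m.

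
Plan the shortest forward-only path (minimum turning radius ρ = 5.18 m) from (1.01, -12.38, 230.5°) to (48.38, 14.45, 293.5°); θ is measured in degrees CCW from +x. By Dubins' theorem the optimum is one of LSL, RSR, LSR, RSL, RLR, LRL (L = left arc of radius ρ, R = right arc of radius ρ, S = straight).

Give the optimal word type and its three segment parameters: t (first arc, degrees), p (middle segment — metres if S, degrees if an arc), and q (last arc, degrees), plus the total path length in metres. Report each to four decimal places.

Let ψ = atan2(Δy, Δx) = atan2(26.83, 47.37) = 29.5269° be the start→goal bearing.
Normalize: d = |goal − start| / ρ = 54.440479/5.18 = 10.509745, α = (θ_start − ψ) mod 360° = 200.9731° = 3.507643 rad, β = (θ_goal − ψ) mod 360° = 263.9731° = 4.607200 rad.
Common terms: sin α = -0.357930, cos α = -0.933748, sin β = -0.994473, cos β = -0.104995, cos(α−β) = 0.453990, d² = 110.454741. Work in radians in the unit-radius frame; every candidate has L = ρ·(t + p + q).
LSL: p² = 2 + d² − 2cos(α−β) + 2d(sin α − sin β) = 124.926565; p = √p² = 11.177055; φ = atan2(cos β − cos α, d + sin α − sin β) = 0.074216 rad; t = (φ − α) mod 2π = 2.849758 rad, q = (β − φ) mod 2π = 4.532984 rad → L = 5.18·(2.849758 + 11.177055 + 4.532984) = 5.18·18.559798 = 96.139754 m
RSR: p² = 2 + d² − 2cos(α−β) + 2d(sin β − sin α) = 98.166955; p = √p² = 9.907924; φ = atan2(cos α − cos β, d − sin α + sin β) = -0.083743 rad; t = (α − φ) mod 2π = 3.591386 rad, q = (φ − β) mod 2π = 1.592242 rad → L = 5.18·(3.591386 + 9.907924 + 1.592242) = 5.18·15.091552 = 78.174238 m
LSR: p² = d² − 2 + 2cos(α−β) + 2d(sin α + sin β) = 80.935907; p = √p² = 8.996439; φ = atan2(−cos α − cos β, d + sin α + sin β) − atan2(−2, p) = 0.331703 rad; t = (φ − α) mod 2π = 3.107245 rad, q = (φ − β) mod 2π = 2.007688 rad → L = 5.18·(3.107245 + 8.996439 + 2.007688) = 5.18·14.111372 = 73.096907 m
RSL: p² = d² − 2 + 2cos(α−β) − 2d(sin α + sin β) = 137.789537; p = √p² = 11.738379; φ = atan2(cos α + cos β, d − sin α − sin β) − atan2(2, p) = -0.256106 rad; t = (α − φ) mod 2π = 3.763748 rad, q = (β − φ) mod 2π = 4.863306 rad → L = 5.18·(3.763748 + 11.738379 + 4.863306) = 5.18·20.365433 = 105.492944 m
RLR: c = (6 − d² + 2cos(α−β) + 2d(sin α − sin β))/8 = -11.270869, |c| > 1 → infeasible
LRL: c = (6 − d² + 2cos(α−β) − 2d(sin α − sin β))/8 = -14.615821, |c| > 1 → infeasible
Shortest: LSR with L = 73.096907 m ≈ 73.0969 m
Convert LSR to answer units (arcs ×180/π): t = 3.107245·180/π = 178.0321°, p = ρ·p = 5.18·8.996439 = 46.6016 m, q = 2.007688·180/π = 115.0321°, L = 73.0969 m.

LSR: t = 178.0321°, p = 46.6016 m, q = 115.0321°, L = 73.0969 m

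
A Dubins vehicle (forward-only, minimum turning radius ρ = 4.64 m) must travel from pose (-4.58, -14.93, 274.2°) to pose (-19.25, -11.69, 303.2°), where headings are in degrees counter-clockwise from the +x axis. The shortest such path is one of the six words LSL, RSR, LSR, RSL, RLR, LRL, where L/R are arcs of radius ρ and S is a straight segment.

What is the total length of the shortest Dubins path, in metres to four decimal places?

Let ψ = atan2(Δy, Δx) = atan2(3.24, -14.67) = 167.5457° be the start→goal bearing.
Normalize: d = |goal − start| / ρ = 15.023532/4.64 = 3.237830, α = (θ_start − ψ) mod 360° = 106.6543° = 1.861470 rad, β = (θ_goal − ψ) mod 360° = 135.6543° = 2.367615 rad.
Common terms: sin α = 0.958051, cos α = -0.286597, sin β = 0.698985, cos β = -0.715136, cos(α−β) = 0.874620, d² = 10.483544. Work in radians in the unit-radius frame; every candidate has L = ρ·(t + p + q).
LSL: p² = 2 + d² − 2cos(α−β) + 2d(sin α − sin β) = 12.411927; p = √p² = 3.523056; φ = atan2(cos β − cos α, d + sin α − sin β) = -0.121940 rad; t = (φ − α) mod 2π = 4.299775 rad, q = (β − φ) mod 2π = 2.489555 rad → L = 4.64·(4.299775 + 3.523056 + 2.489555) = 4.64·10.312387 = 47.849477 m
RSR: p² = 2 + d² − 2cos(α−β) + 2d(sin β − sin α) = 9.056682; p = √p² = 3.009432; φ = atan2(cos α − cos β, d − sin α + sin β) = 0.142884 rad; t = (α − φ) mod 2π = 1.718585 rad, q = (φ − β) mod 2π = 4.058455 rad → L = 4.64·(1.718585 + 3.009432 + 4.058455) = 4.64·8.786472 = 40.769230 m
LSR: p² = d² − 2 + 2cos(α−β) + 2d(sin α + sin β) = 20.963188; p = √p² = 4.578557; φ = atan2(−cos α − cos β, d + sin α + sin β) − atan2(−2, p) = 0.613701 rad; t = (φ − α) mod 2π = 5.035417 rad, q = (φ − β) mod 2π = 4.529271 rad → L = 4.64·(5.035417 + 4.578557 + 4.529271) = 4.64·14.143245 = 65.624659 m
RSL: p² = d² − 2 + 2cos(α−β) − 2d(sin α + sin β) = -0.497622 < 0 → infeasible
RLR: c = (6 − d² + 2cos(α−β) + 2d(sin α − sin β))/8 = -0.132085; p = 2π − arccos c = 4.579917 rad; φ = atan2(cos α − cos β, d − sin α + sin β) = 0.142884 rad; t = (α − φ + p/2) mod 2π = 4.008544 rad, q = (α − β − t + p) mod 2π = 0.065228 rad → L = 4.64·(4.008544 + 4.579917 + 0.065228) = 4.64·8.653688 = 40.153111 m
LRL: c = (6 − d² + 2cos(α−β) − 2d(sin α − sin β))/8 = -0.551491; p = 2π − arccos c = 4.128239 rad; φ = atan2(cos β − cos α, d + sin α − sin β) = -0.121940 rad; t = (φ − α + p/2) mod 2π = 0.080709 rad, q = (β − α − t + p) mod 2π = 4.553675 rad → L = 4.64·(0.080709 + 4.128239 + 4.553675) = 4.64·8.762623 = 40.658569 m
Shortest: RLR with L = 40.153111 m ≈ 40.1531 m

40.1531 m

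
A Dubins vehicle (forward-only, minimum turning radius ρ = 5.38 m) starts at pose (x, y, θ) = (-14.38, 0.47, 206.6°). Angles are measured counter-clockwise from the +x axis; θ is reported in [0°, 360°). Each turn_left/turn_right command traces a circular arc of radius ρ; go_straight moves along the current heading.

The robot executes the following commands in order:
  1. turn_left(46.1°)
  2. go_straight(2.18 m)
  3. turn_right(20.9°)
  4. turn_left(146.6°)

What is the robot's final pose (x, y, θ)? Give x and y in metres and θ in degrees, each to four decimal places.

(-12.7385, -14.9812, 18.4000°)

set_pose: (x, y, θ) = (-14.3800, 0.4700, 206.6000°), ρ = 5.38
turn_left(46.1°): centre at ρ to the left, rotate +46.1° → (-17.1077, -2.7407, 252.7000°)
go_straight(2.18): x += 2.18·cos θ, y += 2.18·sin θ → (-17.7559, -4.8221, 252.7000°)
turn_right(20.9°): centre at ρ to the right, rotate −20.9° → (-18.6646, -6.5492, 231.8000°)
turn_left(146.6°): centre at ρ to the left, rotate +146.6° → (-12.7385, -14.9812, 378.4000° ≡ 18.4000°)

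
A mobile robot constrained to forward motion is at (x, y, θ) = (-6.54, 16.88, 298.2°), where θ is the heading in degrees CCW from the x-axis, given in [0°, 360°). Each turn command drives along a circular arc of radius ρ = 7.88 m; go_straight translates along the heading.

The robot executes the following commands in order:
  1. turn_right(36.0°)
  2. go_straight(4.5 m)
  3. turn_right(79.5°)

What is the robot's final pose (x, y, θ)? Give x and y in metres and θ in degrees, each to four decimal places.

set_pose: (x, y, θ) = (-6.5400, 16.8800, 298.2000°), ρ = 7.88
turn_right(36.0°): centre at ρ to the right, rotate −36.0° → (-5.6776, 12.0869, 262.2000°)
go_straight(4.5): x += 4.5·cos θ, y += 4.5·sin θ → (-6.2883, 7.6285, 262.2000°)
turn_right(79.5°): centre at ρ to the right, rotate −79.5° → (-13.7242, 0.8267, 182.7000°)

(-13.7242, 0.8267, 182.7000°)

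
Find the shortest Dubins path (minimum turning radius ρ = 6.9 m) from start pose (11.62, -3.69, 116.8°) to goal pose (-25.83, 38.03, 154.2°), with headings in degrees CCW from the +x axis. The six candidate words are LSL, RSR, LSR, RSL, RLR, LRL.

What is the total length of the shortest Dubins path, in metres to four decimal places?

56.1520 m

Let ψ = atan2(Δy, Δx) = atan2(41.72, -37.45) = 131.9128° be the start→goal bearing.
Normalize: d = |goal − start| / ρ = 56.063008/6.9 = 8.125074, α = (θ_start − ψ) mod 360° = 344.8872° = 6.019418 rad, β = (θ_goal − ψ) mod 360° = 22.2872° = 0.388986 rad.
Common terms: sin α = -0.260720, cos α = 0.965415, sin β = 0.379250, cos β = 0.925294, cos(α−β) = 0.794415, d² = 66.016822. Work in radians in the unit-radius frame; every candidate has L = ρ·(t + p + q).
LSL: p² = 2 + d² − 2cos(α−β) + 2d(sin α − sin β) = 56.028392; p = √p² = 7.485212; φ = atan2(cos β − cos α, d + sin α − sin β) = -0.005360 rad; t = (φ − α) mod 2π = 0.258408 rad, q = (β − φ) mod 2π = 0.394346 rad → L = 6.9·(0.258408 + 7.485212 + 0.394346) = 6.9·8.137965 = 56.151956 m
RSR: p² = 2 + d² − 2cos(α−β) + 2d(sin β − sin α) = 76.827594; p = √p² = 8.765135; φ = atan2(cos α − cos β, d − sin α + sin β) = 0.004577 rad; t = (α − φ) mod 2π = 6.014840 rad, q = (φ − β) mod 2π = 5.898777 rad → L = 6.9·(6.014840 + 8.765135 + 5.898777) = 6.9·20.678753 = 142.683393 m
LSR: p² = d² − 2 + 2cos(α−β) + 2d(sin α + sin β) = 67.531787; p = √p² = 8.217773; φ = atan2(−cos α − cos β, d + sin α + sin β) − atan2(−2, p) = 0.013278 rad; t = (φ − α) mod 2π = 0.277046 rad, q = (φ − β) mod 2π = 5.907478 rad → L = 6.9·(0.277046 + 8.217773 + 5.907478) = 6.9·14.402296 = 99.375846 m
RSL: p² = d² − 2 + 2cos(α−β) − 2d(sin α + sin β) = 63.679516; p = √p² = 7.979945; φ = atan2(cos α + cos β, d − sin α − sin β) − atan2(2, p) = -0.013673 rad; t = (α − φ) mod 2π = 6.033090 rad, q = (β − φ) mod 2π = 0.402658 rad → L = 6.9·(6.033090 + 7.979945 + 0.402658) = 6.9·14.415693 = 99.468285 m
RLR: c = (6 − d² + 2cos(α−β) + 2d(sin α − sin β))/8 = -8.603449, |c| > 1 → infeasible
LRL: c = (6 − d² + 2cos(α−β) − 2d(sin α − sin β))/8 = -6.003549, |c| > 1 → infeasible
Shortest: LSL with L = 56.151956 m ≈ 56.1520 m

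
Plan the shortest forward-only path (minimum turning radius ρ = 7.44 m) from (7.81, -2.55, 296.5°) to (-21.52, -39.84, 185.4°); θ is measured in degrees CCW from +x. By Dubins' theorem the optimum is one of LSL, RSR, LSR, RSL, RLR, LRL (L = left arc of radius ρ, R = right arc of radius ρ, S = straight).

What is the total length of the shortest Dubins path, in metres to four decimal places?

49.8081 m

Let ψ = atan2(Δy, Δx) = atan2(-37.29, -29.33) = -128.1864° be the start→goal bearing.
Normalize: d = |goal − start| / ρ = 47.442523/7.44 = 6.376683, α = (θ_start − ψ) mod 360° = 64.6864° = 1.128991 rad, β = (θ_goal − ψ) mod 360° = 313.5864° = 5.473115 rad.
Common terms: sin α = 0.903981, cos α = 0.427573, sin β = -0.724336, cos β = 0.689448, cos(α−β) = -0.359997, d² = 40.662089. Work in radians in the unit-radius frame; every candidate has L = ρ·(t + p + q).
LSL: p² = 2 + d² − 2cos(α−β) + 2d(sin α − sin β) = 64.148601; p = √p² = 8.009282; φ = atan2(cos β − cos α, d + sin α − sin β) = 0.032702 rad; t = (φ − α) mod 2π = 5.186897 rad, q = (β − φ) mod 2π = 5.440413 rad → L = 7.44·(5.186897 + 8.009282 + 5.440413) = 7.44·18.636592 = 138.656245 m
RSR: p² = 2 + d² − 2cos(α−β) + 2d(sin β − sin α) = 22.615564; p = √p² = 4.755582; φ = atan2(cos α − cos β, d − sin α + sin β) = -0.055095 rad; t = (α − φ) mod 2π = 1.184085 rad, q = (φ − β) mod 2π = 0.754976 rad → L = 7.44·(1.184085 + 4.755582 + 0.754976) = 7.44·6.694643 = 49.808145 m
LSR: p² = d² − 2 + 2cos(α−β) + 2d(sin α + sin β) = 40.233179; p = √p² = 6.342963; φ = atan2(−cos α − cos β, d + sin α + sin β) − atan2(−2, p) = 0.136690 rad; t = (φ − α) mod 2π = 5.290885 rad, q = (φ − β) mod 2π = 0.946761 rad → L = 7.44·(5.290885 + 6.342963 + 0.946761) = 7.44·12.580609 = 93.599729 m
RSL: p² = d² − 2 + 2cos(α−β) − 2d(sin α + sin β) = 35.651011; p = √p² = 5.970847; φ = atan2(cos α + cos β, d − sin α − sin β) − atan2(2, p) = -0.144879 rad; t = (α − φ) mod 2π = 1.273869 rad, q = (β − φ) mod 2π = 5.617994 rad → L = 7.44·(1.273869 + 5.970847 + 5.617994) = 7.44·12.862710 = 95.698564 m
RLR: c = (6 − d² + 2cos(α−β) + 2d(sin α − sin β))/8 = -1.826945, |c| > 1 → infeasible
LRL: c = (6 − d² + 2cos(α−β) − 2d(sin α − sin β))/8 = -7.018575, |c| > 1 → infeasible
Shortest: RSR with L = 49.808145 m ≈ 49.8081 m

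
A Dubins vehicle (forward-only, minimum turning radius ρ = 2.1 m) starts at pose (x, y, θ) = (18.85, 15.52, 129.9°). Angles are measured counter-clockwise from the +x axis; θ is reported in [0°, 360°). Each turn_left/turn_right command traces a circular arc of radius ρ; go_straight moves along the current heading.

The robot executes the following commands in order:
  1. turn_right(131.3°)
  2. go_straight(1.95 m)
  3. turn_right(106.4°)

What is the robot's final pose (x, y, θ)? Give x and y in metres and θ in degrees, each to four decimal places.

(24.4099, 16.1774, 252.2000°)

set_pose: (x, y, θ) = (18.8500, 15.5200, 129.9000°), ρ = 2.1
turn_right(131.3°): centre at ρ to the right, rotate −131.3° → (20.5124, 18.9664, -1.4000° ≡ 358.6000°)
go_straight(1.95): x += 1.95·cos θ, y += 1.95·sin θ → (22.4618, 18.9188, 358.6000°)
turn_right(106.4°): centre at ρ to the right, rotate −106.4° → (24.4099, 16.1774, 252.2000°)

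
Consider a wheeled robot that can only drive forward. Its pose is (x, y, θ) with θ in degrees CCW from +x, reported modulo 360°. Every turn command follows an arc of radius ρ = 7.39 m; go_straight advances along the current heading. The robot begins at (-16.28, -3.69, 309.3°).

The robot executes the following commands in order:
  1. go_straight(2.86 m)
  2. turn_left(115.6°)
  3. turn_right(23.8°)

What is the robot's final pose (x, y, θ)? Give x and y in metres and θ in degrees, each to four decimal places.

set_pose: (x, y, θ) = (-16.2800, -3.6900, 309.3000°), ρ = 7.39
go_straight(2.86): x += 2.86·cos θ, y += 2.86·sin θ → (-14.4685, -5.9032, 309.3000°)
turn_left(115.6°): centre at ρ to the left, rotate +115.6° → (-2.0577, -4.3573, 424.9000° ≡ 64.9000°)
turn_right(23.8°): centre at ρ to the right, rotate −23.8° → (-0.2235, -1.9233, 41.1000°)

(-0.2235, -1.9233, 41.1000°)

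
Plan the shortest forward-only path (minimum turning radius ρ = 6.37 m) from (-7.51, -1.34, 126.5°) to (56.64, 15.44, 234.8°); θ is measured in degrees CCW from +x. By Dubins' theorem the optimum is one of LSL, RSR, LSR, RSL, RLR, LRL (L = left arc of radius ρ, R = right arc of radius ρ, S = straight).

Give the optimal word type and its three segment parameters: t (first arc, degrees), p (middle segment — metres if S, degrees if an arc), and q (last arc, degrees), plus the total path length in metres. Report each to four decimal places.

RSR: t = 109.2986°, p = 56.3445 m, q = 142.4014°, L = 84.3278 m

Let ψ = atan2(Δy, Δx) = atan2(16.78, 64.15) = 14.6587° be the start→goal bearing.
Normalize: d = |goal − start| / ρ = 66.308302/6.37 = 10.409467, α = (θ_start − ψ) mod 360° = 111.8413° = 1.951999 rad, β = (θ_goal − ψ) mod 360° = 220.1413° = 3.842191 rad.
Common terms: sin α = 0.928218, cos α = -0.372037, sin β = -0.644675, cos β = -0.764457, cos(α−β) = -0.313992, d² = 108.356994. Work in radians in the unit-radius frame; every candidate has L = ρ·(t + p + q).
LSL: p² = 2 + d² − 2cos(α−β) + 2d(sin α − sin β) = 143.730930; p = √p² = 11.988784; φ = atan2(cos β − cos α, d + sin α − sin β) = -0.032738 rad; t = (φ − α) mod 2π = 4.298448 rad, q = (β − φ) mod 2π = 3.874929 rad → L = 6.37·(4.298448 + 11.988784 + 3.874929) = 6.37·20.162160 = 128.432962 m
RSR: p² = 2 + d² − 2cos(α−β) + 2d(sin β − sin α) = 78.239027; p = √p² = 8.845283; φ = atan2(cos α − cos β, d − sin α + sin β) = 0.044379 rad; t = (α − φ) mod 2π = 1.907620 rad, q = (φ − β) mod 2π = 2.485374 rad → L = 6.37·(1.907620 + 8.845283 + 2.485374) = 6.37·13.238277 = 84.327821 m
LSR: p² = d² − 2 + 2cos(α−β) + 2d(sin α + sin β) = 111.632065; p = √p² = 10.565608; φ = atan2(−cos α − cos β, d + sin α + sin β) − atan2(−2, p) = 0.292966 rad; t = (φ − α) mod 2π = 4.624152 rad, q = (φ − β) mod 2π = 2.733961 rad → L = 6.37·(4.624152 + 10.565608 + 2.733961) = 6.37·17.923721 = 114.174100 m
RSL: p² = d² − 2 + 2cos(α−β) − 2d(sin α + sin β) = 99.825953; p = √p² = 9.991294; φ = atan2(cos α + cos β, d − sin α − sin β) − atan2(2, p) = -0.309331 rad; t = (α − φ) mod 2π = 2.261331 rad, q = (β − φ) mod 2π = 4.151522 rad → L = 6.37·(2.261331 + 9.991294 + 4.151522) = 6.37·16.404147 = 104.494416 m
RLR: c = (6 − d² + 2cos(α−β) + 2d(sin α − sin β))/8 = -8.779878, |c| > 1 → infeasible
LRL: c = (6 − d² + 2cos(α−β) − 2d(sin α − sin β))/8 = -16.966366, |c| > 1 → infeasible
Shortest: RSR with L = 84.327821 m ≈ 84.3278 m
Convert RSR to answer units (arcs ×180/π): t = 1.907620·180/π = 109.2986°, p = ρ·p = 6.37·8.845283 = 56.3445 m, q = 2.485374·180/π = 142.4014°, L = 84.3278 m.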